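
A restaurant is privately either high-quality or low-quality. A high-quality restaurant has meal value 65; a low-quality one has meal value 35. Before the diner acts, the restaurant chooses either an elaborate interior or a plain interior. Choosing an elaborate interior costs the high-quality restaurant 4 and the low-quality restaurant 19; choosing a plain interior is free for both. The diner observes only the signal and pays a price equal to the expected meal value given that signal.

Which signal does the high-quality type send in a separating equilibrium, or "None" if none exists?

Try high-quality → elaborate interior, low-quality → plain interior:
  Under separation the diner infers type exactly: elaborate interior → high-quality (pays 65), plain interior → low-quality (pays 35).
  High-quality: elaborate interior gives 65 − 4 = 61; plain interior gives 35 − 0 = 35. No deviation. ✓
  Low-quality: plain interior gives 35 − 0 = 35; elaborate interior gives 65 − 19 = 46. Would deviate. ✗
Try high-quality → plain interior, low-quality → elaborate interior:
  Under separation the diner infers type exactly: plain interior → high-quality (pays 65), elaborate interior → low-quality (pays 35).
  High-quality: plain interior gives 65 − 0 = 65; elaborate interior gives 35 − 4 = 31. No deviation. ✓
  Low-quality: elaborate interior gives 35 − 19 = 16; plain interior gives 65 − 0 = 65. Would deviate. ✗
Neither assignment is incentive-compatible.

None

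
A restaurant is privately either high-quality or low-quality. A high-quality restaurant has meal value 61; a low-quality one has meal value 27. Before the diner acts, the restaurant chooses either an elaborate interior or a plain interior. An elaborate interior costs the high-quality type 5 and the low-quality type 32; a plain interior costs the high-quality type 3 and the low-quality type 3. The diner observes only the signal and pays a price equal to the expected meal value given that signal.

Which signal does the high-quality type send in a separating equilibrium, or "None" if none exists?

None

Try high-quality → elaborate interior, low-quality → plain interior:
  If types separate, elaborate interior earns payment 61 and plain interior earns 27.
  High-quality: elaborate interior gives 61 − 5 = 56; plain interior gives 27 − 3 = 24. No deviation. ✓
  Low-quality: plain interior gives 27 − 3 = 24; elaborate interior gives 61 − 32 = 29. Would deviate. ✗
Try high-quality → plain interior, low-quality → elaborate interior:
  If types separate, plain interior earns payment 61 and elaborate interior earns 27.
  High-quality: plain interior gives 61 − 3 = 58; elaborate interior gives 27 − 5 = 22. No deviation. ✓
  Low-quality: elaborate interior gives 27 − 32 = -5; plain interior gives 61 − 3 = 58. Would deviate. ✗
Neither assignment is incentive-compatible.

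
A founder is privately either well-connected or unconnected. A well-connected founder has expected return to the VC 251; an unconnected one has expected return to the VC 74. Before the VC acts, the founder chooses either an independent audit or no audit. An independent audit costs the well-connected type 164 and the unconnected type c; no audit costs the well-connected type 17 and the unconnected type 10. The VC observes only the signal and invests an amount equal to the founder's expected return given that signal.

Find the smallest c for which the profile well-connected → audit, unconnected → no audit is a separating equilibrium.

187

Under separation: audit → well-connected (pays 251); no audit → unconnected (pays 74).
Well-connected: 251 − 164 = 87 ≥ 74 − 17 = 57. Holds regardless of c. ✓
Unconnected: 74 − 10 ≥ 251 − c, so c ≥ 251 − 64 = 187.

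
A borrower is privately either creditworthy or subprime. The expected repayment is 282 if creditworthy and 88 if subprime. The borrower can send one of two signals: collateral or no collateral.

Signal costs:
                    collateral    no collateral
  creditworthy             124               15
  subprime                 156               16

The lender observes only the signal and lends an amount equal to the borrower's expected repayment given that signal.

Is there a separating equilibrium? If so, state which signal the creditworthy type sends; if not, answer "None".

Try creditworthy → collateral, subprime → no collateral:
  Under separation the lender infers type exactly: collateral → creditworthy (pays 282), no collateral → subprime (pays 88).
  Creditworthy: collateral gives 282 − 124 = 158; no collateral gives 88 − 15 = 73. No deviation. ✓
  Subprime: no collateral gives 88 − 16 = 72; collateral gives 282 − 156 = 126. Would deviate. ✗
Try creditworthy → no collateral, subprime → collateral:
  Under separation the lender infers type exactly: no collateral → creditworthy (pays 282), collateral → subprime (pays 88).
  Creditworthy: no collateral gives 282 − 15 = 267; collateral gives 88 − 124 = -36. No deviation. ✓
  Subprime: collateral gives 88 − 156 = -68; no collateral gives 282 − 16 = 266. Would deviate. ✗
Neither assignment is incentive-compatible.

None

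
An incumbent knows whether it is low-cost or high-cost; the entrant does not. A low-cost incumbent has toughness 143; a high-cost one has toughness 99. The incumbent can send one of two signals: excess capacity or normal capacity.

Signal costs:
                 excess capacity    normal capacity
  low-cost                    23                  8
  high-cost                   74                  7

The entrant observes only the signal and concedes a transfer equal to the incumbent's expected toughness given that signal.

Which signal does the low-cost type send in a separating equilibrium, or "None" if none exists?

excess capacity

Try low-cost → excess capacity, high-cost → normal capacity:
  If types separate, excess capacity earns payment 143 and normal capacity earns 99.
  Low-cost: excess capacity gives 143 − 23 = 120; normal capacity gives 99 − 8 = 91. No deviation. ✓
  High-cost: normal capacity gives 99 − 7 = 92; excess capacity gives 143 − 74 = 69. No deviation. ✓
Both hold — the low-cost type sends excess capacity.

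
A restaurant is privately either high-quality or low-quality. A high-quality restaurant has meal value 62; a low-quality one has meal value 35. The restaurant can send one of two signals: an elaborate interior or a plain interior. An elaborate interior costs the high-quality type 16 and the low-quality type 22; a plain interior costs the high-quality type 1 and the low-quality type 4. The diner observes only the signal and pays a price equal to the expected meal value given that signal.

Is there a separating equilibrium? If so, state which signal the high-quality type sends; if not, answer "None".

Try high-quality → elaborate interior, low-quality → plain interior:
  Under separation the diner infers type exactly: elaborate interior → high-quality (pays 62), plain interior → low-quality (pays 35).
  High-quality: elaborate interior gives 62 − 16 = 46; plain interior gives 35 − 1 = 34. No deviation. ✓
  Low-quality: plain interior gives 35 − 4 = 31; elaborate interior gives 62 − 22 = 40. Would deviate. ✗
Try high-quality → plain interior, low-quality → elaborate interior:
  Under separation the diner infers type exactly: plain interior → high-quality (pays 62), elaborate interior → low-quality (pays 35).
  High-quality: plain interior gives 62 − 1 = 61; elaborate interior gives 35 − 16 = 19. No deviation. ✓
  Low-quality: elaborate interior gives 35 − 22 = 13; plain interior gives 62 − 4 = 58. Would deviate. ✗
Neither assignment is incentive-compatible.

None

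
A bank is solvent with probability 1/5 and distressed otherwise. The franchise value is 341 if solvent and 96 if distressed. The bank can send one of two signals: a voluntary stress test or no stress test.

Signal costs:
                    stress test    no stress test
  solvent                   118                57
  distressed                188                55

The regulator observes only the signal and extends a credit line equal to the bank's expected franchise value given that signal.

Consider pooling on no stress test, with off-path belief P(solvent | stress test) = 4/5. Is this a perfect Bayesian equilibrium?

On the equilibrium path (no stress test) the regulator holds the prior 1/5 and pays 1/5·341 + 4/5·96 = 145. Off-path (stress test) belief 4/5 gives 4/5·341 + 1/5·96 = 292.
Solvent: no stress test gives 145 − 57 = 88; stress test gives 292 − 118 = 174. Deviates. ✗
Distressed: no stress test gives 145 − 55 = 90; stress test gives 292 − 188 = 104. Deviates. ✗

No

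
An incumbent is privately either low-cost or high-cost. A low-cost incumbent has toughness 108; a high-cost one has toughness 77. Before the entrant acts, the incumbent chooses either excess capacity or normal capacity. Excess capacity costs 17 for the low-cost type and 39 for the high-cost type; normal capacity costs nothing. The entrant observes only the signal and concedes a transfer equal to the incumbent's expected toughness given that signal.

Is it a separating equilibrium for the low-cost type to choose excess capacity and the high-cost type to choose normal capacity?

If types separate, excess capacity earns payment 108 and normal capacity earns 77.
Low-cost: excess capacity gives 108 − 17 = 91; normal capacity gives 77 − 0 = 77. No deviation. ✓
High-cost: normal capacity gives 77 − 0 = 77; excess capacity gives 108 − 39 = 69. No deviation. ✓
Both incentive constraints hold.

Yes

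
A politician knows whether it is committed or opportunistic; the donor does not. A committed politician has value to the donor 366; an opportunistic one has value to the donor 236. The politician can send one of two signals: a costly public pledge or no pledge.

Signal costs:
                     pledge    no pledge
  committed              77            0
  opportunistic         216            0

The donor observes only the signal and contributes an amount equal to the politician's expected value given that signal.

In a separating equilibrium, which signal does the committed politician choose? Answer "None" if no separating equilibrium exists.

pledge

Try committed → pledge, opportunistic → no pledge:
  If types separate, pledge earns payment 366 and no pledge earns 236.
  Committed: pledge gives 366 − 77 = 289; no pledge gives 236 − 0 = 236. No deviation. ✓
  Opportunistic: no pledge gives 236 − 0 = 236; pledge gives 366 − 216 = 150. No deviation. ✓
Both hold — the committed type sends pledge.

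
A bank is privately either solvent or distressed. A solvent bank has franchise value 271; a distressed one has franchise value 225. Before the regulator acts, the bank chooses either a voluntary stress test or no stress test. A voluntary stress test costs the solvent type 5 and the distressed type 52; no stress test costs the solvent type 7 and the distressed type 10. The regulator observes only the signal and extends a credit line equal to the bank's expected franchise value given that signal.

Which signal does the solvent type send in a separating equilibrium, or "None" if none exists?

Try solvent → stress test, distressed → no stress test:
  If types separate, stress test earns payment 271 and no stress test earns 225.
  Solvent: stress test gives 271 − 5 = 266; no stress test gives 225 − 7 = 218. No deviation. ✓
  Distressed: no stress test gives 225 − 10 = 215; stress test gives 271 − 52 = 219. Would deviate. ✗
Try solvent → no stress test, distressed → stress test:
  If types separate, no stress test earns payment 271 and stress test earns 225.
  Solvent: no stress test gives 271 − 7 = 264; stress test gives 225 − 5 = 220. No deviation. ✓
  Distressed: stress test gives 225 − 52 = 173; no stress test gives 271 − 10 = 261. Would deviate. ✗
Neither assignment is incentive-compatible.

None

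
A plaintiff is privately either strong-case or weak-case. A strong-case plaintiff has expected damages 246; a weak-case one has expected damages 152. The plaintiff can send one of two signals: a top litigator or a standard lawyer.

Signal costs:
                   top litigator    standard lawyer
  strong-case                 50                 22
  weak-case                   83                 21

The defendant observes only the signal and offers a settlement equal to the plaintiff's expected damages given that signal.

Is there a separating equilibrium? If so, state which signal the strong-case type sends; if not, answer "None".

Try strong-case → top litigator, weak-case → standard lawyer:
  If types separate, top litigator earns payment 246 and standard lawyer earns 152.
  Strong-case: top litigator gives 246 − 50 = 196; standard lawyer gives 152 − 22 = 130. No deviation. ✓
  Weak-case: standard lawyer gives 152 − 21 = 131; top litigator gives 246 − 83 = 163. Would deviate. ✗
Try strong-case → standard lawyer, weak-case → top litigator:
  If types separate, standard lawyer earns payment 246 and top litigator earns 152.
  Strong-case: standard lawyer gives 246 − 22 = 224; top litigator gives 152 − 50 = 102. No deviation. ✓
  Weak-case: top litigator gives 152 − 83 = 69; standard lawyer gives 246 − 21 = 225. Would deviate. ✗
Neither assignment is incentive-compatible.

None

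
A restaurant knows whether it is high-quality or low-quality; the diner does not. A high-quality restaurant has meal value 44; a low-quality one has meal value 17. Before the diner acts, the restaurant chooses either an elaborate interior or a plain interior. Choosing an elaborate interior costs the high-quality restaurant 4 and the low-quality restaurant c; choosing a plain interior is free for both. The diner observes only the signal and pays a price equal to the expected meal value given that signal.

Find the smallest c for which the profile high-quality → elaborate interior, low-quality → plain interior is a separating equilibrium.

Under separation: elaborate interior → high-quality (pays 44); plain interior → low-quality (pays 17).
High-quality: 44 − 4 = 40 ≥ 17 − 0 = 17. Holds regardless of c. ✓
Low-quality: 17 − 0 ≥ 44 − c, so c ≥ 44 − 17 = 27.

27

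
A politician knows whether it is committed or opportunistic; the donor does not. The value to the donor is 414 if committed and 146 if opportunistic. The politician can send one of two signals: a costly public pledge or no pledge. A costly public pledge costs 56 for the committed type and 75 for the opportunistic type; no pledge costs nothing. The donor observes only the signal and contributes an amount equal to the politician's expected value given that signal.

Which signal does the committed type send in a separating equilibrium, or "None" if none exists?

None

Try committed → pledge, opportunistic → no pledge:
  If types separate, pledge earns payment 414 and no pledge earns 146.
  Committed: pledge gives 414 − 56 = 358; no pledge gives 146 − 0 = 146. No deviation. ✓
  Opportunistic: no pledge gives 146 − 0 = 146; pledge gives 414 − 75 = 339. Would deviate. ✗
Try committed → no pledge, opportunistic → pledge:
  If types separate, no pledge earns payment 414 and pledge earns 146.
  Committed: no pledge gives 414 − 0 = 414; pledge gives 146 − 56 = 90. No deviation. ✓
  Opportunistic: pledge gives 146 − 75 = 71; no pledge gives 414 − 0 = 414. Would deviate. ✗
Neither assignment is incentive-compatible.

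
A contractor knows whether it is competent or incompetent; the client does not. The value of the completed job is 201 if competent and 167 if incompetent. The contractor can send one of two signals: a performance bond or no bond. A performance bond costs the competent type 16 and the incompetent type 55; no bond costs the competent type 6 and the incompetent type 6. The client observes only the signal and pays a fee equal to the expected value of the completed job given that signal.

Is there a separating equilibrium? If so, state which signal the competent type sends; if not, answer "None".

Try competent → bond, incompetent → no bond:
  Under separation the client infers type exactly: bond → competent (pays 201), no bond → incompetent (pays 167).
  Competent: bond gives 201 − 16 = 185; no bond gives 167 − 6 = 161. No deviation. ✓
  Incompetent: no bond gives 167 − 6 = 161; bond gives 201 − 55 = 146. No deviation. ✓
Both hold — the competent type sends bond.

bond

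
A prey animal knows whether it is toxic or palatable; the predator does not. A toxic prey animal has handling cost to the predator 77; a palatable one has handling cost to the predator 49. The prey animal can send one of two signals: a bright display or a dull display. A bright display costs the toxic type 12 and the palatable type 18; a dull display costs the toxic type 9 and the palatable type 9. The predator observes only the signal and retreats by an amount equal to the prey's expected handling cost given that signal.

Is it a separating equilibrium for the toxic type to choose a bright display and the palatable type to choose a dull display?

Under separation the predator infers type exactly: bright display → toxic (pays 77), dull display → palatable (pays 49).
Toxic: bright display gives 77 − 12 = 65; dull display gives 49 − 9 = 40. No deviation. ✓
Palatable: dull display gives 49 − 9 = 40; bright display gives 77 − 18 = 59. Would deviate. ✗

No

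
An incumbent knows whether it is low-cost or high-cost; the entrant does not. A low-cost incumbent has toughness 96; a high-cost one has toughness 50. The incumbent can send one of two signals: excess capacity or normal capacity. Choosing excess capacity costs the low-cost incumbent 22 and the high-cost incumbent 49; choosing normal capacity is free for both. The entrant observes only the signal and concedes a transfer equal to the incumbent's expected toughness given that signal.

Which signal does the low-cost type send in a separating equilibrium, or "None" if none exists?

excess capacity

Try low-cost → excess capacity, high-cost → normal capacity:
  If types separate, excess capacity earns payment 96 and normal capacity earns 50.
  Low-cost: excess capacity gives 96 − 22 = 74; normal capacity gives 50 − 0 = 50. No deviation. ✓
  High-cost: normal capacity gives 50 − 0 = 50; excess capacity gives 96 − 49 = 47. No deviation. ✓
Both hold — the low-cost type sends excess capacity.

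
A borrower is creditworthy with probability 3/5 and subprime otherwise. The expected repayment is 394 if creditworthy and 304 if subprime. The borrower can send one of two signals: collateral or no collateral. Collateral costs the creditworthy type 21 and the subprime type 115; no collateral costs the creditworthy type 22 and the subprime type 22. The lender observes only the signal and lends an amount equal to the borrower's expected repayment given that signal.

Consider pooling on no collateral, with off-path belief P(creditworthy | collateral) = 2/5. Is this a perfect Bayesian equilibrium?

Yes

At the pooled signal (no collateral) the lender holds the prior 3/5 and pays 3/5·394 + 2/5·304 = 358. Off-path (collateral) belief 2/5 gives 2/5·394 + 3/5·304 = 340.
Creditworthy: no collateral gives 358 − 22 = 336; collateral gives 340 − 21 = 319. Stays. ✓
Subprime: no collateral gives 358 − 22 = 336; collateral gives 340 − 115 = 225. Stays. ✓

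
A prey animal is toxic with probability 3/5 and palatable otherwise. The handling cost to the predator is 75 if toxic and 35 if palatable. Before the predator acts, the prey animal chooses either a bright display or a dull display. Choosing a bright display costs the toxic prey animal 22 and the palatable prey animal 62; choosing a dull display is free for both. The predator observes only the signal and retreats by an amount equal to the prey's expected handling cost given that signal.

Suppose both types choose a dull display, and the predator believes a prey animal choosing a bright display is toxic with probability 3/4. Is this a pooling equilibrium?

On the equilibrium path (dull display) the predator holds the prior 3/5 and pays 3/5·75 + 2/5·35 = 59. Off-path (bright display) belief 3/4 gives 3/4·75 + 1/4·35 = 65.
Toxic: dull display gives 59 − 0 = 59; bright display gives 65 − 22 = 43. Stays. ✓
Palatable: dull display gives 59 − 0 = 59; bright display gives 65 − 62 = 3. Stays. ✓
Beliefs are Bayes-consistent on-path and both types best-respond.

Yes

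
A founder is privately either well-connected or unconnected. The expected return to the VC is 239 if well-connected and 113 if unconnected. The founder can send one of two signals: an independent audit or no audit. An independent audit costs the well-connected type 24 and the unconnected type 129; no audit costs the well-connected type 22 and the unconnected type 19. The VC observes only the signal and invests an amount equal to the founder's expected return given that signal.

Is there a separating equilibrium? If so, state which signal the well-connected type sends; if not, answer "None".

None

Try well-connected → audit, unconnected → no audit:
  Under separation the VC infers type exactly: audit → well-connected (pays 239), no audit → unconnected (pays 113).
  Well-connected: audit gives 239 − 24 = 215; no audit gives 113 − 22 = 91. No deviation. ✓
  Unconnected: no audit gives 113 − 19 = 94; audit gives 239 − 129 = 110. Would deviate. ✗
Try well-connected → no audit, unconnected → audit:
  Under separation the VC infers type exactly: no audit → well-connected (pays 239), audit → unconnected (pays 113).
  Well-connected: no audit gives 239 − 22 = 217; audit gives 113 − 24 = 89. No deviation. ✓
  Unconnected: audit gives 113 − 129 = -16; no audit gives 239 − 19 = 220. Would deviate. ✗
Neither assignment is incentive-compatible.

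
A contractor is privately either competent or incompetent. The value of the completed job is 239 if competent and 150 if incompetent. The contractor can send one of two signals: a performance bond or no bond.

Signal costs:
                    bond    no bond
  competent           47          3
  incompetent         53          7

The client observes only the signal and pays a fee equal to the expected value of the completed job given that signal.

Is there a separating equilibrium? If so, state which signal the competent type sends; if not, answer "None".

Try competent → bond, incompetent → no bond:
  If types separate, bond earns payment 239 and no bond earns 150.
  Competent: bond gives 239 − 47 = 192; no bond gives 150 − 3 = 147. No deviation. ✓
  Incompetent: no bond gives 150 − 7 = 143; bond gives 239 − 53 = 186. Would deviate. ✗
Try competent → no bond, incompetent → bond:
  If types separate, no bond earns payment 239 and bond earns 150.
  Competent: no bond gives 239 − 3 = 236; bond gives 150 − 47 = 103. No deviation. ✓
  Incompetent: bond gives 150 − 53 = 97; no bond gives 239 − 7 = 232. Would deviate. ✗
Neither assignment is incentive-compatible.

None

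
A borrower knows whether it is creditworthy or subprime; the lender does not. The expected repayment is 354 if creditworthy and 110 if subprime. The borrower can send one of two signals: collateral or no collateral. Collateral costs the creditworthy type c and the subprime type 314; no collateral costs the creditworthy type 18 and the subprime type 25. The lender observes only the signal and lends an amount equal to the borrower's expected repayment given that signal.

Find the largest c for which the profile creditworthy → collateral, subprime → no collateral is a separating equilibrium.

Under separation: collateral → creditworthy (pays 354); no collateral → subprime (pays 110).
Subprime: 110 − 25 = 85 ≥ 354 − 314 = 40. Holds regardless of c. ✓
Creditworthy: 354 − c ≥ 110 − 18, so c ≤ 354 − 92 = 262.

262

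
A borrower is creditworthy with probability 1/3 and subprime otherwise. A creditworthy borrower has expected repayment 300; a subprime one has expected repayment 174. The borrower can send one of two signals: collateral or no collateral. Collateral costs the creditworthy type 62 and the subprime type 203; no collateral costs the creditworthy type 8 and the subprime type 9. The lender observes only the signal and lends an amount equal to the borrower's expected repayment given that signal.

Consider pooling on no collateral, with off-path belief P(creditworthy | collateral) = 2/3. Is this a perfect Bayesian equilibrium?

At the pooled signal (no collateral) the lender holds the prior 1/3 and pays 1/3·300 + 2/3·174 = 216. Off-path (collateral) belief 2/3 gives 2/3·300 + 1/3·174 = 258.
Creditworthy: no collateral gives 216 − 8 = 208; collateral gives 258 − 62 = 196. Stays. ✓
Subprime: no collateral gives 216 − 9 = 207; collateral gives 258 − 203 = 55. Stays. ✓

Yes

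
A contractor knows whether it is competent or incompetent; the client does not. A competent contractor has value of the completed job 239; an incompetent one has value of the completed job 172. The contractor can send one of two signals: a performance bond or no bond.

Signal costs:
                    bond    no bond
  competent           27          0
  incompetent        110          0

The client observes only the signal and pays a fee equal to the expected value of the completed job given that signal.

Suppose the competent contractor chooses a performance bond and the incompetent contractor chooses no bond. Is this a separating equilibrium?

If types separate, bond earns payment 239 and no bond earns 172.
Competent: bond gives 239 − 27 = 212; no bond gives 172 − 0 = 172. No deviation. ✓
Incompetent: no bond gives 172 − 0 = 172; bond gives 239 − 110 = 129. No deviation. ✓
Both incentive constraints hold.

Yes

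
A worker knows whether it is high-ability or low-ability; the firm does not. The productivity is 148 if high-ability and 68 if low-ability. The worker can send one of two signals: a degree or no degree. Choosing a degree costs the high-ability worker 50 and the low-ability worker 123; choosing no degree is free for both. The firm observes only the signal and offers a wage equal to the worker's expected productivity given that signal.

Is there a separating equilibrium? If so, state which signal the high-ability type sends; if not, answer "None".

Try high-ability → degree, low-ability → no degree:
  If types separate, degree earns payment 148 and no degree earns 68.
  High-ability: degree gives 148 − 50 = 98; no degree gives 68 − 0 = 68. No deviation. ✓
  Low-ability: no degree gives 68 − 0 = 68; degree gives 148 − 123 = 25. No deviation. ✓
Both hold — the high-ability type sends degree.

degree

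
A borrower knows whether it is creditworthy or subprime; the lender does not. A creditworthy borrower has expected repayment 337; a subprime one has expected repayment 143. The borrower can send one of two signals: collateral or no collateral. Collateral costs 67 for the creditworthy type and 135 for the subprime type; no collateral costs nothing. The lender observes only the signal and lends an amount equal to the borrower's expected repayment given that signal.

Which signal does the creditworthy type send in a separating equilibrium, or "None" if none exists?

Try creditworthy → collateral, subprime → no collateral:
  If types separate, collateral earns payment 337 and no collateral earns 143.
  Creditworthy: collateral gives 337 − 67 = 270; no collateral gives 143 − 0 = 143. No deviation. ✓
  Subprime: no collateral gives 143 − 0 = 143; collateral gives 337 − 135 = 202. Would deviate. ✗
Try creditworthy → no collateral, subprime → collateral:
  If types separate, no collateral earns payment 337 and collateral earns 143.
  Creditworthy: no collateral gives 337 − 0 = 337; collateral gives 143 − 67 = 76. No deviation. ✓
  Subprime: collateral gives 143 − 135 = 8; no collateral gives 337 − 0 = 337. Would deviate. ✗
Neither assignment is incentive-compatible.

None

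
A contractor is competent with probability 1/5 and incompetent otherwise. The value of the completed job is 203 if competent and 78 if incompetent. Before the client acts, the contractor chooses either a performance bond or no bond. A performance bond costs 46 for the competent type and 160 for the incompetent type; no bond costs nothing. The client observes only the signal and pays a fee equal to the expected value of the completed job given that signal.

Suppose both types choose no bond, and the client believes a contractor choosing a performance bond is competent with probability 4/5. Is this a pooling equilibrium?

No

At the pooled signal (no bond) the client holds the prior 1/5 and pays 1/5·203 + 4/5·78 = 103. Off-path (bond) belief 4/5 gives 4/5·203 + 1/5·78 = 178.
Competent: no bond gives 103 − 0 = 103; bond gives 178 − 46 = 132. Deviates. ✗
Incompetent: no bond gives 103 − 0 = 103; bond gives 178 − 160 = 18. Stays. ✓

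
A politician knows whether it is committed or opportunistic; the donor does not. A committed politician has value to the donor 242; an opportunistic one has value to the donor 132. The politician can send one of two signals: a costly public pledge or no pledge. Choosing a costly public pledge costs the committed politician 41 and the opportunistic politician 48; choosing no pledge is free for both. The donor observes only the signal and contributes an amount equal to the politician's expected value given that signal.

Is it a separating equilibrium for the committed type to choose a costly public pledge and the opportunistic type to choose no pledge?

Under separation the donor infers type exactly: pledge → committed (pays 242), no pledge → opportunistic (pays 132).
Committed: pledge gives 242 − 41 = 201; no pledge gives 132 − 0 = 132. No deviation. ✓
Opportunistic: no pledge gives 132 − 0 = 132; pledge gives 242 − 48 = 194. Would deviate. ✗

No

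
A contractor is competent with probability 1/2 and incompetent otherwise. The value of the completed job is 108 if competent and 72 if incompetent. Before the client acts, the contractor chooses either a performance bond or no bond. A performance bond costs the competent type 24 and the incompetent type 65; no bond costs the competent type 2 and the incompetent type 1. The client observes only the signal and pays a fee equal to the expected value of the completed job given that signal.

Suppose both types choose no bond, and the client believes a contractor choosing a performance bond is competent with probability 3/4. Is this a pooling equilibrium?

At the pooled signal (no bond) the client holds the prior 1/2 and pays 1/2·108 + 1/2·72 = 90. Off-path (bond) belief 3/4 gives 3/4·108 + 1/4·72 = 99.
Competent: no bond gives 90 − 2 = 88; bond gives 99 − 24 = 75. Stays. ✓
Incompetent: no bond gives 90 − 1 = 89; bond gives 99 − 65 = 34. Stays. ✓

Yes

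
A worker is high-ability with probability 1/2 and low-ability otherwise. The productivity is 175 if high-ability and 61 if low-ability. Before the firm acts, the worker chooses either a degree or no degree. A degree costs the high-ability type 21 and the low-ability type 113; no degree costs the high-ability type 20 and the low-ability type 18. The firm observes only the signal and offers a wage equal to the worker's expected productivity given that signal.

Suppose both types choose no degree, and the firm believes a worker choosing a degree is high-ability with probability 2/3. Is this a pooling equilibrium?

No

On the equilibrium path (no degree) the firm holds the prior 1/2 and pays 1/2·175 + 1/2·61 = 118. Off-path (degree) belief 2/3 gives 2/3·175 + 1/3·61 = 137.
High-ability: no degree gives 118 − 20 = 98; degree gives 137 − 21 = 116. Deviates. ✗
Low-ability: no degree gives 118 − 18 = 100; degree gives 137 − 113 = 24. Stays. ✓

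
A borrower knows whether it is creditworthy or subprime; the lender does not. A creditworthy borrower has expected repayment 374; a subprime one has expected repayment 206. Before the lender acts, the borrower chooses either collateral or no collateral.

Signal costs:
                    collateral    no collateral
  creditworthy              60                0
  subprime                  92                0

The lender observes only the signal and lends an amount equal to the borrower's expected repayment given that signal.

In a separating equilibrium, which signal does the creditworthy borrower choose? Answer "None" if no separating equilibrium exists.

None

Try creditworthy → collateral, subprime → no collateral:
  Under separation the lender infers type exactly: collateral → creditworthy (pays 374), no collateral → subprime (pays 206).
  Creditworthy: collateral gives 374 − 60 = 314; no collateral gives 206 − 0 = 206. No deviation. ✓
  Subprime: no collateral gives 206 − 0 = 206; collateral gives 374 − 92 = 282. Would deviate. ✗
Try creditworthy → no collateral, subprime → collateral:
  Under separation the lender infers type exactly: no collateral → creditworthy (pays 374), collateral → subprime (pays 206).
  Creditworthy: no collateral gives 374 − 0 = 374; collateral gives 206 − 60 = 146. No deviation. ✓
  Subprime: collateral gives 206 − 92 = 114; no collateral gives 374 − 0 = 374. Would deviate. ✗
Neither assignment is incentive-compatible.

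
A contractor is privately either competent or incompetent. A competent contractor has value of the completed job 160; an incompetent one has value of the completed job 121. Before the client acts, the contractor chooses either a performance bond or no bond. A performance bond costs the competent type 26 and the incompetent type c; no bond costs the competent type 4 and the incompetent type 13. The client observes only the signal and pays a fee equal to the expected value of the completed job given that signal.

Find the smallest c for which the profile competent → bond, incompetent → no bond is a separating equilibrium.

Under separation: bond → competent (pays 160); no bond → incompetent (pays 121).
Competent: 160 − 26 = 134 ≥ 121 − 4 = 117. Holds regardless of c. ✓
Incompetent: 121 − 13 ≥ 160 − c, so c ≥ 160 − 108 = 52.

52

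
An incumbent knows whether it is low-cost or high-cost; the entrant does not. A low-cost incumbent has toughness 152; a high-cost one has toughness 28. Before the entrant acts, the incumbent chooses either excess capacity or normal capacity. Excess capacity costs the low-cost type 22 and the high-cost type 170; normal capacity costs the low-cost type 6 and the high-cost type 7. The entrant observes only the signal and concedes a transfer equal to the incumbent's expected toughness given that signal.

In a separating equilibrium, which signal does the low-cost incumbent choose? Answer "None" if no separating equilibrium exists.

Try low-cost → excess capacity, high-cost → normal capacity:
  If types separate, excess capacity earns payment 152 and normal capacity earns 28.
  Low-cost: excess capacity gives 152 − 22 = 130; normal capacity gives 28 − 6 = 22. No deviation. ✓
  High-cost: normal capacity gives 28 − 7 = 21; excess capacity gives 152 − 170 = -18. No deviation. ✓
Both hold — the low-cost type sends excess capacity.

excess capacity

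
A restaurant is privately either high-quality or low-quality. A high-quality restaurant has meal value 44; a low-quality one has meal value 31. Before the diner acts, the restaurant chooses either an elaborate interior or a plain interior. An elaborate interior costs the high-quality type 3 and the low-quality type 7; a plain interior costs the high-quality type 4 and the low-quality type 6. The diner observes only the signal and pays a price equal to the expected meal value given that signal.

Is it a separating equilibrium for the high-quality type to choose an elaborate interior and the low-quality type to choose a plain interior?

No

If types separate, elaborate interior earns payment 44 and plain interior earns 31.
High-quality: elaborate interior gives 44 − 3 = 41; plain interior gives 31 − 4 = 27. No deviation. ✓
Low-quality: plain interior gives 31 − 6 = 25; elaborate interior gives 44 − 7 = 37. Would deviate. ✗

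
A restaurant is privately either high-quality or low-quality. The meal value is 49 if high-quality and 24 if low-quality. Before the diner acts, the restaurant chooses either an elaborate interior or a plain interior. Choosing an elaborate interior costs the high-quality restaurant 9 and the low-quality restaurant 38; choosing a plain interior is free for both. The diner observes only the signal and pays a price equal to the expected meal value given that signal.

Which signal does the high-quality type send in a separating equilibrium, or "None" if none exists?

elaborate interior

Try high-quality → elaborate interior, low-quality → plain interior:
  If types separate, elaborate interior earns payment 49 and plain interior earns 24.
  High-quality: elaborate interior gives 49 − 9 = 40; plain interior gives 24 − 0 = 24. No deviation. ✓
  Low-quality: plain interior gives 24 − 0 = 24; elaborate interior gives 49 − 38 = 11. No deviation. ✓
Both hold — the high-quality type sends elaborate interior.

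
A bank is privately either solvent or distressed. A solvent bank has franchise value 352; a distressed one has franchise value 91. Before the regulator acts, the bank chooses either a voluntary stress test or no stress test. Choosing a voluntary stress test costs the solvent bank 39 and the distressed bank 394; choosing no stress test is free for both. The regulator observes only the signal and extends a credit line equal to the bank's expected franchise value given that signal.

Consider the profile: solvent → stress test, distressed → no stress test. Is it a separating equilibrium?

Yes

If types separate, stress test earns payment 352 and no stress test earns 91.
Solvent: stress test gives 352 − 39 = 313; no stress test gives 91 − 0 = 91. No deviation. ✓
Distressed: no stress test gives 91 − 0 = 91; stress test gives 352 − 394 = -42. No deviation. ✓
Neither type gains from mimicking the other.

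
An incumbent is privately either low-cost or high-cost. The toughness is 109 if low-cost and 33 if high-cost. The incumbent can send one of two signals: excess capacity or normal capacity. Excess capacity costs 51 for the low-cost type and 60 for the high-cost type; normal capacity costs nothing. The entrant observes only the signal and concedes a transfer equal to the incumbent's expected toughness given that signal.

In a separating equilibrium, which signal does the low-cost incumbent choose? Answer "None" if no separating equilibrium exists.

Try low-cost → excess capacity, high-cost → normal capacity:
  Under separation the entrant infers type exactly: excess capacity → low-cost (pays 109), normal capacity → high-cost (pays 33).
  Low-cost: excess capacity gives 109 − 51 = 58; normal capacity gives 33 − 0 = 33. No deviation. ✓
  High-cost: normal capacity gives 33 − 0 = 33; excess capacity gives 109 − 60 = 49. Would deviate. ✗
Try low-cost → normal capacity, high-cost → excess capacity:
  Under separation the entrant infers type exactly: normal capacity → low-cost (pays 109), excess capacity → high-cost (pays 33).
  Low-cost: normal capacity gives 109 − 0 = 109; excess capacity gives 33 − 51 = -18. No deviation. ✓
  High-cost: excess capacity gives 33 − 60 = -27; normal capacity gives 109 − 0 = 109. Would deviate. ✗
Neither assignment is incentive-compatible.

None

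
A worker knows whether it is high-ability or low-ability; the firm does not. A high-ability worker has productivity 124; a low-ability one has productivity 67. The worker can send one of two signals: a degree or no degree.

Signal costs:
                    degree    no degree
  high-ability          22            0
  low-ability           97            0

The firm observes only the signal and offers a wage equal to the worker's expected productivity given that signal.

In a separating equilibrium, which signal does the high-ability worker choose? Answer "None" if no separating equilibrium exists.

degree

Try high-ability → degree, low-ability → no degree:
  Under separation the firm infers type exactly: degree → high-ability (pays 124), no degree → low-ability (pays 67).
  High-ability: degree gives 124 − 22 = 102; no degree gives 67 − 0 = 67. No deviation. ✓
  Low-ability: no degree gives 67 − 0 = 67; degree gives 124 − 97 = 27. No deviation. ✓
Both hold — the high-ability type sends degree.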